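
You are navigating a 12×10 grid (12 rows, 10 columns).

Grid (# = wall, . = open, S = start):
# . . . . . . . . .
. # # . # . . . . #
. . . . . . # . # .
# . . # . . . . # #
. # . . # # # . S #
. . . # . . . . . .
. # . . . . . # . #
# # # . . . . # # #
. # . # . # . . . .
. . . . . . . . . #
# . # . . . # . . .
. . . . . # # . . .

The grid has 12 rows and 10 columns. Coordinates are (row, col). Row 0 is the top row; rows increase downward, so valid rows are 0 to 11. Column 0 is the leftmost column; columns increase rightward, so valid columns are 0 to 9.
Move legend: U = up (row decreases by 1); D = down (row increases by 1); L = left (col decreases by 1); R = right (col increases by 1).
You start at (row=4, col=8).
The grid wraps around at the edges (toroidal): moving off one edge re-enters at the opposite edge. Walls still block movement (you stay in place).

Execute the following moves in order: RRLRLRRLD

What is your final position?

Answer: Final position: (row=5, col=7)

Derivation:
Start: (row=4, col=8)
  R (right): blocked, stay at (row=4, col=8)
  R (right): blocked, stay at (row=4, col=8)
  L (left): (row=4, col=8) -> (row=4, col=7)
  R (right): (row=4, col=7) -> (row=4, col=8)
  L (left): (row=4, col=8) -> (row=4, col=7)
  R (right): (row=4, col=7) -> (row=4, col=8)
  R (right): blocked, stay at (row=4, col=8)
  L (left): (row=4, col=8) -> (row=4, col=7)
  D (down): (row=4, col=7) -> (row=5, col=7)
Final: (row=5, col=7)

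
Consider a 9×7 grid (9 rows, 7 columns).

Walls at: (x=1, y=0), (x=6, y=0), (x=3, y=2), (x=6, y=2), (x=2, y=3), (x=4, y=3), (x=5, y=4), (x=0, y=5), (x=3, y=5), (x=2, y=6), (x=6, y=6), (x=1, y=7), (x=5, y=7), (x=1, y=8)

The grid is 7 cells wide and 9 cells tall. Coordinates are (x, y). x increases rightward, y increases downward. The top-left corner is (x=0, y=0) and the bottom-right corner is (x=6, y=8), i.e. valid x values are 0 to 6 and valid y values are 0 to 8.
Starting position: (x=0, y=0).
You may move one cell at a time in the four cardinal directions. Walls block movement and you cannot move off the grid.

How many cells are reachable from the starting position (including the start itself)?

BFS flood-fill from (x=0, y=0):
  Distance 0: (x=0, y=0)
  Distance 1: (x=0, y=1)
  Distance 2: (x=1, y=1), (x=0, y=2)
  Distance 3: (x=2, y=1), (x=1, y=2), (x=0, y=3)
  Distance 4: (x=2, y=0), (x=3, y=1), (x=2, y=2), (x=1, y=3), (x=0, y=4)
  Distance 5: (x=3, y=0), (x=4, y=1), (x=1, y=4)
  Distance 6: (x=4, y=0), (x=5, y=1), (x=4, y=2), (x=2, y=4), (x=1, y=5)
  Distance 7: (x=5, y=0), (x=6, y=1), (x=5, y=2), (x=3, y=4), (x=2, y=5), (x=1, y=6)
  Distance 8: (x=3, y=3), (x=5, y=3), (x=4, y=4), (x=0, y=6)
  Distance 9: (x=6, y=3), (x=4, y=5), (x=0, y=7)
  Distance 10: (x=6, y=4), (x=5, y=5), (x=4, y=6), (x=0, y=8)
  Distance 11: (x=6, y=5), (x=3, y=6), (x=5, y=6), (x=4, y=7)
  Distance 12: (x=3, y=7), (x=4, y=8)
  Distance 13: (x=2, y=7), (x=3, y=8), (x=5, y=8)
  Distance 14: (x=2, y=8), (x=6, y=8)
  Distance 15: (x=6, y=7)
Total reachable: 49 (grid has 49 open cells total)

Answer: Reachable cells: 49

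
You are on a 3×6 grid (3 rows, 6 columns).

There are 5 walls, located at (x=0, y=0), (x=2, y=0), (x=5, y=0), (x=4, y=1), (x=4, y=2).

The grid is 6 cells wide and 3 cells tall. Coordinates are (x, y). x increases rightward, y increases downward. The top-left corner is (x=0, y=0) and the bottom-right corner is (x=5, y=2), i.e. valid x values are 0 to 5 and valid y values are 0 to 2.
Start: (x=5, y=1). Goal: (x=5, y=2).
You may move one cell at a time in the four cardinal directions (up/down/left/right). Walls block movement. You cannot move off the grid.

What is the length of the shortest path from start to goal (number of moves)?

BFS from (x=5, y=1) until reaching (x=5, y=2):
  Distance 0: (x=5, y=1)
  Distance 1: (x=5, y=2)  <- goal reached here
One shortest path (1 moves): (x=5, y=1) -> (x=5, y=2)

Answer: Shortest path length: 1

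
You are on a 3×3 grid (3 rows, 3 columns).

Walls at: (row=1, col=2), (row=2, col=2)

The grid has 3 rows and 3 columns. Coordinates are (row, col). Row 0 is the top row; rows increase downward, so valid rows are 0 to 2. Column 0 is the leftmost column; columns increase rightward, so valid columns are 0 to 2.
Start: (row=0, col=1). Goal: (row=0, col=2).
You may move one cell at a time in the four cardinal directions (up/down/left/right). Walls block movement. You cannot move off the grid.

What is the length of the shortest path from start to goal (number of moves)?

Answer: Shortest path length: 1

Derivation:
BFS from (row=0, col=1) until reaching (row=0, col=2):
  Distance 0: (row=0, col=1)
  Distance 1: (row=0, col=0), (row=0, col=2), (row=1, col=1)  <- goal reached here
One shortest path (1 moves): (row=0, col=1) -> (row=0, col=2)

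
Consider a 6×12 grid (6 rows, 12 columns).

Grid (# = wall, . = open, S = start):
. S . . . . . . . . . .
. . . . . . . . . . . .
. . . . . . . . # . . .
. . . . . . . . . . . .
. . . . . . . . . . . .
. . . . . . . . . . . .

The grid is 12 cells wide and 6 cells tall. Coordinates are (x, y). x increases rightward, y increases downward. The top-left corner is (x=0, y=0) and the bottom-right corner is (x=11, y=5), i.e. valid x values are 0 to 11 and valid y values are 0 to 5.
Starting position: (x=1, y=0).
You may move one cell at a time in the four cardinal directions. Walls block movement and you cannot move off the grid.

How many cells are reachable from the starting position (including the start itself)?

Answer: Reachable cells: 71

Derivation:
BFS flood-fill from (x=1, y=0):
  Distance 0: (x=1, y=0)
  Distance 1: (x=0, y=0), (x=2, y=0), (x=1, y=1)
  Distance 2: (x=3, y=0), (x=0, y=1), (x=2, y=1), (x=1, y=2)
  Distance 3: (x=4, y=0), (x=3, y=1), (x=0, y=2), (x=2, y=2), (x=1, y=3)
  Distance 4: (x=5, y=0), (x=4, y=1), (x=3, y=2), (x=0, y=3), (x=2, y=3), (x=1, y=4)
  Distance 5: (x=6, y=0), (x=5, y=1), (x=4, y=2), (x=3, y=3), (x=0, y=4), (x=2, y=4), (x=1, y=5)
  Distance 6: (x=7, y=0), (x=6, y=1), (x=5, y=2), (x=4, y=3), (x=3, y=4), (x=0, y=5), (x=2, y=5)
  Distance 7: (x=8, y=0), (x=7, y=1), (x=6, y=2), (x=5, y=3), (x=4, y=4), (x=3, y=5)
  Distance 8: (x=9, y=0), (x=8, y=1), (x=7, y=2), (x=6, y=3), (x=5, y=4), (x=4, y=5)
  Distance 9: (x=10, y=0), (x=9, y=1), (x=7, y=3), (x=6, y=4), (x=5, y=5)
  Distance 10: (x=11, y=0), (x=10, y=1), (x=9, y=2), (x=8, y=3), (x=7, y=4), (x=6, y=5)
  Distance 11: (x=11, y=1), (x=10, y=2), (x=9, y=3), (x=8, y=4), (x=7, y=5)
  Distance 12: (x=11, y=2), (x=10, y=3), (x=9, y=4), (x=8, y=5)
  Distance 13: (x=11, y=3), (x=10, y=4), (x=9, y=5)
  Distance 14: (x=11, y=4), (x=10, y=5)
  Distance 15: (x=11, y=5)
Total reachable: 71 (grid has 71 open cells total)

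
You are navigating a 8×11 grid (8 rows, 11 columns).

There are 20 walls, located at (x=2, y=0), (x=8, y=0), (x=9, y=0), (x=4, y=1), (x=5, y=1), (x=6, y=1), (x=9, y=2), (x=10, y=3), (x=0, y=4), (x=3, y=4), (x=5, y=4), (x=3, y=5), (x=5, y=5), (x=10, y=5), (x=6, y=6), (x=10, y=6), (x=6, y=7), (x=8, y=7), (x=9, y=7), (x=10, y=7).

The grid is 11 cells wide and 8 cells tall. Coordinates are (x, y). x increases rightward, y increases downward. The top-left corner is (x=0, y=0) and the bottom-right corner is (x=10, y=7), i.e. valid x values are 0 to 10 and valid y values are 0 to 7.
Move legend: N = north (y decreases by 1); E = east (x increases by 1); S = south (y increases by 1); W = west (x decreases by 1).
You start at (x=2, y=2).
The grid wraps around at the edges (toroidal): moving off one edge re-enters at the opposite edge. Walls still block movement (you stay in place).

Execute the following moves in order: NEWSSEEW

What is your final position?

Start: (x=2, y=2)
  N (north): (x=2, y=2) -> (x=2, y=1)
  E (east): (x=2, y=1) -> (x=3, y=1)
  W (west): (x=3, y=1) -> (x=2, y=1)
  S (south): (x=2, y=1) -> (x=2, y=2)
  S (south): (x=2, y=2) -> (x=2, y=3)
  E (east): (x=2, y=3) -> (x=3, y=3)
  E (east): (x=3, y=3) -> (x=4, y=3)
  W (west): (x=4, y=3) -> (x=3, y=3)
Final: (x=3, y=3)

Answer: Final position: (x=3, y=3)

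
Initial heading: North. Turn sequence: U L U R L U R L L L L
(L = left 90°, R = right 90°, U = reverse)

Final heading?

Start: North
  U (U-turn (180°)) -> South
  L (left (90° counter-clockwise)) -> East
  U (U-turn (180°)) -> West
  R (right (90° clockwise)) -> North
  L (left (90° counter-clockwise)) -> West
  U (U-turn (180°)) -> East
  R (right (90° clockwise)) -> South
  L (left (90° counter-clockwise)) -> East
  L (left (90° counter-clockwise)) -> North
  L (left (90° counter-clockwise)) -> West
  L (left (90° counter-clockwise)) -> South
Final: South

Answer: Final heading: South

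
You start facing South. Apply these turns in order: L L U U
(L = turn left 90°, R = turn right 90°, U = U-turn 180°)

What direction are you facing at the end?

Answer: Final heading: North

Derivation:
Start: South
  L (left (90° counter-clockwise)) -> East
  L (left (90° counter-clockwise)) -> North
  U (U-turn (180°)) -> South
  U (U-turn (180°)) -> North
Final: North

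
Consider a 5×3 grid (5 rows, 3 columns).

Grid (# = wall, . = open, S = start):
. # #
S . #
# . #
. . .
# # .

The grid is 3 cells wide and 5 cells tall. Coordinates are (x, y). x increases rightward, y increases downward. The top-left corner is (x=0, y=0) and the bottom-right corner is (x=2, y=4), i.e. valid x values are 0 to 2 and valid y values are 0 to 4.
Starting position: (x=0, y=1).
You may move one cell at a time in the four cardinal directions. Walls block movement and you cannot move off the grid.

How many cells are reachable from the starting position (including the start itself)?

Answer: Reachable cells: 8

Derivation:
BFS flood-fill from (x=0, y=1):
  Distance 0: (x=0, y=1)
  Distance 1: (x=0, y=0), (x=1, y=1)
  Distance 2: (x=1, y=2)
  Distance 3: (x=1, y=3)
  Distance 4: (x=0, y=3), (x=2, y=3)
  Distance 5: (x=2, y=4)
Total reachable: 8 (grid has 8 open cells total)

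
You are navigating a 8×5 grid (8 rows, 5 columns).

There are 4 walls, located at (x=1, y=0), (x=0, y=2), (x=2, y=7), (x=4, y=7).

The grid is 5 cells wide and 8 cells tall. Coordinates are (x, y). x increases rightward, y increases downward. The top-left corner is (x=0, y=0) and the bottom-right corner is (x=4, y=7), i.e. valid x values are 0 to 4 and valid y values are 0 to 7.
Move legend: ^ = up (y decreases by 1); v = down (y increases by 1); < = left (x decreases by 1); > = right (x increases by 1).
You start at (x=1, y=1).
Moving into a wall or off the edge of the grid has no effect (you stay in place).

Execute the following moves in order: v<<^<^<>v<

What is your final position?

Answer: Final position: (x=0, y=1)

Derivation:
Start: (x=1, y=1)
  v (down): (x=1, y=1) -> (x=1, y=2)
  < (left): blocked, stay at (x=1, y=2)
  < (left): blocked, stay at (x=1, y=2)
  ^ (up): (x=1, y=2) -> (x=1, y=1)
  < (left): (x=1, y=1) -> (x=0, y=1)
  ^ (up): (x=0, y=1) -> (x=0, y=0)
  < (left): blocked, stay at (x=0, y=0)
  > (right): blocked, stay at (x=0, y=0)
  v (down): (x=0, y=0) -> (x=0, y=1)
  < (left): blocked, stay at (x=0, y=1)
Final: (x=0, y=1)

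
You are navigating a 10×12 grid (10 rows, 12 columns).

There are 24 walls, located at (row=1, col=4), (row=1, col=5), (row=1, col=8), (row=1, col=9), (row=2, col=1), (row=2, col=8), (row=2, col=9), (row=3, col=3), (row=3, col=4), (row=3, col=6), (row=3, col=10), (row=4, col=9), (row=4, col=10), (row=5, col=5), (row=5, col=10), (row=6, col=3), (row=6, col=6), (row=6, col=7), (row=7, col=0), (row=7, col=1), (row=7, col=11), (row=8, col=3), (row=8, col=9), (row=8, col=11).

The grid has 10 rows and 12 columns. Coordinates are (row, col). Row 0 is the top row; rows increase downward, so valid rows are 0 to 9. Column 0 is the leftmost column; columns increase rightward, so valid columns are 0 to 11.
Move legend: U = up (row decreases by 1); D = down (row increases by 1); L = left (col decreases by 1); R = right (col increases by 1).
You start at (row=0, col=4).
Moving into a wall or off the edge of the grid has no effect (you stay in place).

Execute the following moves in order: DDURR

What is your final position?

Answer: Final position: (row=0, col=6)

Derivation:
Start: (row=0, col=4)
  D (down): blocked, stay at (row=0, col=4)
  D (down): blocked, stay at (row=0, col=4)
  U (up): blocked, stay at (row=0, col=4)
  R (right): (row=0, col=4) -> (row=0, col=5)
  R (right): (row=0, col=5) -> (row=0, col=6)
Final: (row=0, col=6)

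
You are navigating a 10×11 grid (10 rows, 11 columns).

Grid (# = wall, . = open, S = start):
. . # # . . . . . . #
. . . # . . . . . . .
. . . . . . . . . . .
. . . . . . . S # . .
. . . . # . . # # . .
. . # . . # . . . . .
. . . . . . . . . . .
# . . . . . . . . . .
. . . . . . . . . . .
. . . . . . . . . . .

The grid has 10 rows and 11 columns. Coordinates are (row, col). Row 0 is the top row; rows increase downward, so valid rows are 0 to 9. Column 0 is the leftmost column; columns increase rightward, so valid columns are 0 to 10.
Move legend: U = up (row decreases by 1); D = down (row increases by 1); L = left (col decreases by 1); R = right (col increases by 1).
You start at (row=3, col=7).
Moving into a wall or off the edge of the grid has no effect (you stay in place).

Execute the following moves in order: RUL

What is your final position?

Start: (row=3, col=7)
  R (right): blocked, stay at (row=3, col=7)
  U (up): (row=3, col=7) -> (row=2, col=7)
  L (left): (row=2, col=7) -> (row=2, col=6)
Final: (row=2, col=6)

Answer: Final position: (row=2, col=6)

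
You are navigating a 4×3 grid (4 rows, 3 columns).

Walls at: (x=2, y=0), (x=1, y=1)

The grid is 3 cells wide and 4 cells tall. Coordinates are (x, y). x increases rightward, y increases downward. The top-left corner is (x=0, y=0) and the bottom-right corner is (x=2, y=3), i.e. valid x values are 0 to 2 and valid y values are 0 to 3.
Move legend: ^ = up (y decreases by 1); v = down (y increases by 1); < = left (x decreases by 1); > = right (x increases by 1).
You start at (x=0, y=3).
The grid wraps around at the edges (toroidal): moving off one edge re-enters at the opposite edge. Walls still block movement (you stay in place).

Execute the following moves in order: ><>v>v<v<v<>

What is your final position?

Start: (x=0, y=3)
  > (right): (x=0, y=3) -> (x=1, y=3)
  < (left): (x=1, y=3) -> (x=0, y=3)
  > (right): (x=0, y=3) -> (x=1, y=3)
  v (down): (x=1, y=3) -> (x=1, y=0)
  > (right): blocked, stay at (x=1, y=0)
  v (down): blocked, stay at (x=1, y=0)
  < (left): (x=1, y=0) -> (x=0, y=0)
  v (down): (x=0, y=0) -> (x=0, y=1)
  < (left): (x=0, y=1) -> (x=2, y=1)
  v (down): (x=2, y=1) -> (x=2, y=2)
  < (left): (x=2, y=2) -> (x=1, y=2)
  > (right): (x=1, y=2) -> (x=2, y=2)
Final: (x=2, y=2)

Answer: Final position: (x=2, y=2)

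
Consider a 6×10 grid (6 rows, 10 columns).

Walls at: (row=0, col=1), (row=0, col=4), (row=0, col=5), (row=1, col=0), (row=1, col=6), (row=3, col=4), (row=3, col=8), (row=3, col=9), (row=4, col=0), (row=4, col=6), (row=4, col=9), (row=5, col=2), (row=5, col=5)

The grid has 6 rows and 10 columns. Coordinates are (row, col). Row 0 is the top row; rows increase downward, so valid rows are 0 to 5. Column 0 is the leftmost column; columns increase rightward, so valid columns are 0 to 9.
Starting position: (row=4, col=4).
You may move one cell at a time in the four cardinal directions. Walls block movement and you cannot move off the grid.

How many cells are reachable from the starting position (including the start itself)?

BFS flood-fill from (row=4, col=4):
  Distance 0: (row=4, col=4)
  Distance 1: (row=4, col=3), (row=4, col=5), (row=5, col=4)
  Distance 2: (row=3, col=3), (row=3, col=5), (row=4, col=2), (row=5, col=3)
  Distance 3: (row=2, col=3), (row=2, col=5), (row=3, col=2), (row=3, col=6), (row=4, col=1)
  Distance 4: (row=1, col=3), (row=1, col=5), (row=2, col=2), (row=2, col=4), (row=2, col=6), (row=3, col=1), (row=3, col=7), (row=5, col=1)
  Distance 5: (row=0, col=3), (row=1, col=2), (row=1, col=4), (row=2, col=1), (row=2, col=7), (row=3, col=0), (row=4, col=7), (row=5, col=0)
  Distance 6: (row=0, col=2), (row=1, col=1), (row=1, col=7), (row=2, col=0), (row=2, col=8), (row=4, col=8), (row=5, col=7)
  Distance 7: (row=0, col=7), (row=1, col=8), (row=2, col=9), (row=5, col=6), (row=5, col=8)
  Distance 8: (row=0, col=6), (row=0, col=8), (row=1, col=9), (row=5, col=9)
  Distance 9: (row=0, col=9)
Total reachable: 46 (grid has 47 open cells total)

Answer: Reachable cells: 46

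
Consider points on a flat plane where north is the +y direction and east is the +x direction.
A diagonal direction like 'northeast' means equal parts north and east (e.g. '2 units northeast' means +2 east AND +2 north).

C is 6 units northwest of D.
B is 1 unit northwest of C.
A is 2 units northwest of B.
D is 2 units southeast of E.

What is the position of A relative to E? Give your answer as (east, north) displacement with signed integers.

Place E at the origin (east=0, north=0).
  D is 2 units southeast of E: delta (east=+2, north=-2); D at (east=2, north=-2).
  C is 6 units northwest of D: delta (east=-6, north=+6); C at (east=-4, north=4).
  B is 1 unit northwest of C: delta (east=-1, north=+1); B at (east=-5, north=5).
  A is 2 units northwest of B: delta (east=-2, north=+2); A at (east=-7, north=7).
Therefore A relative to E: (east=-7, north=7).

Answer: A is at (east=-7, north=7) relative to E.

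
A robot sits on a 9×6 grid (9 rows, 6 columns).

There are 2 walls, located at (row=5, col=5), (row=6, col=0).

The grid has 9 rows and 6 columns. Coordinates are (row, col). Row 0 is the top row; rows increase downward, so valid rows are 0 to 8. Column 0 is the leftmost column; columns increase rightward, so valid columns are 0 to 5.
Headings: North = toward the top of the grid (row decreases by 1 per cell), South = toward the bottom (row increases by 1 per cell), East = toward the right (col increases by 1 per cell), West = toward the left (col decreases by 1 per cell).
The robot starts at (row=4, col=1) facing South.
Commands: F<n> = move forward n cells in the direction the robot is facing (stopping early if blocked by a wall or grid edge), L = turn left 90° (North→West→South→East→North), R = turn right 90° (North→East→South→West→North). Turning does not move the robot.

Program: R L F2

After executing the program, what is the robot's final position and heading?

Start: (row=4, col=1), facing South
  R: turn right, now facing West
  L: turn left, now facing South
  F2: move forward 2, now at (row=6, col=1)
Final: (row=6, col=1), facing South

Answer: Final position: (row=6, col=1), facing South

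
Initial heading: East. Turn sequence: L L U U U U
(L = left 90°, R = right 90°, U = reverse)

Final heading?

Start: East
  L (left (90° counter-clockwise)) -> North
  L (left (90° counter-clockwise)) -> West
  U (U-turn (180°)) -> East
  U (U-turn (180°)) -> West
  U (U-turn (180°)) -> East
  U (U-turn (180°)) -> West
Final: West

Answer: Final heading: West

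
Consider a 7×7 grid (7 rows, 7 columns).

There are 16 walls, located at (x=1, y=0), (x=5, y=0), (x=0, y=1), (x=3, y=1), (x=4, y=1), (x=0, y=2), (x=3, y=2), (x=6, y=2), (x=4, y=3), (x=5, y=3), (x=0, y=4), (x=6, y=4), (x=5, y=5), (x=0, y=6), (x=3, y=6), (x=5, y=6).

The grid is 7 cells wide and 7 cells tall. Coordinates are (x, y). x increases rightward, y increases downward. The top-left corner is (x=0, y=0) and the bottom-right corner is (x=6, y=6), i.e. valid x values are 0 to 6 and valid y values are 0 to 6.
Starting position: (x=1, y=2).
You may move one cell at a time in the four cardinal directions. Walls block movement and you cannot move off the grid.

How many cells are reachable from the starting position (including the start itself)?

Answer: Reachable cells: 24

Derivation:
BFS flood-fill from (x=1, y=2):
  Distance 0: (x=1, y=2)
  Distance 1: (x=1, y=1), (x=2, y=2), (x=1, y=3)
  Distance 2: (x=2, y=1), (x=0, y=3), (x=2, y=3), (x=1, y=4)
  Distance 3: (x=2, y=0), (x=3, y=3), (x=2, y=4), (x=1, y=5)
  Distance 4: (x=3, y=0), (x=3, y=4), (x=0, y=5), (x=2, y=5), (x=1, y=6)
  Distance 5: (x=4, y=0), (x=4, y=4), (x=3, y=5), (x=2, y=6)
  Distance 6: (x=5, y=4), (x=4, y=5)
  Distance 7: (x=4, y=6)
Total reachable: 24 (grid has 33 open cells total)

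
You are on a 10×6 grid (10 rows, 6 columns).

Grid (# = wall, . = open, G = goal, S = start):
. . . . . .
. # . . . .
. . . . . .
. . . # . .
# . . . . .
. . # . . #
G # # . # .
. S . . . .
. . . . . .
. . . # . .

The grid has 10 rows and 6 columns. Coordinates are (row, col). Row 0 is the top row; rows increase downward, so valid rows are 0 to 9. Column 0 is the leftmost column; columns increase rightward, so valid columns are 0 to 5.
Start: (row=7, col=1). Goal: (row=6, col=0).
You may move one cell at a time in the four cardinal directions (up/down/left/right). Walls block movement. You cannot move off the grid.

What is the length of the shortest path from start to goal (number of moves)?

BFS from (row=7, col=1) until reaching (row=6, col=0):
  Distance 0: (row=7, col=1)
  Distance 1: (row=7, col=0), (row=7, col=2), (row=8, col=1)
  Distance 2: (row=6, col=0), (row=7, col=3), (row=8, col=0), (row=8, col=2), (row=9, col=1)  <- goal reached here
One shortest path (2 moves): (row=7, col=1) -> (row=7, col=0) -> (row=6, col=0)

Answer: Shortest path length: 2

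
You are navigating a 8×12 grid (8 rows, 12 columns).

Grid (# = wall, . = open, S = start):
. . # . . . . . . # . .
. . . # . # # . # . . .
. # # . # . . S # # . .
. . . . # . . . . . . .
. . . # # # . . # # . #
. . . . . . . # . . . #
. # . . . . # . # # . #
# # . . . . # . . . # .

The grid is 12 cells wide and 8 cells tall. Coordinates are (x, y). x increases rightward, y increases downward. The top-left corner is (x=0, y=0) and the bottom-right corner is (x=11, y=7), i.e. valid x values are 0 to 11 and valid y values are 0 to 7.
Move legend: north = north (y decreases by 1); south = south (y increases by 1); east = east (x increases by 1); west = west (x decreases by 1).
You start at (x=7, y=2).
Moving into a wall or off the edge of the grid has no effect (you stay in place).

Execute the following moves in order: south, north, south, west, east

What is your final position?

Answer: Final position: (x=7, y=3)

Derivation:
Start: (x=7, y=2)
  south (south): (x=7, y=2) -> (x=7, y=3)
  north (north): (x=7, y=3) -> (x=7, y=2)
  south (south): (x=7, y=2) -> (x=7, y=3)
  west (west): (x=7, y=3) -> (x=6, y=3)
  east (east): (x=6, y=3) -> (x=7, y=3)
Final: (x=7, y=3)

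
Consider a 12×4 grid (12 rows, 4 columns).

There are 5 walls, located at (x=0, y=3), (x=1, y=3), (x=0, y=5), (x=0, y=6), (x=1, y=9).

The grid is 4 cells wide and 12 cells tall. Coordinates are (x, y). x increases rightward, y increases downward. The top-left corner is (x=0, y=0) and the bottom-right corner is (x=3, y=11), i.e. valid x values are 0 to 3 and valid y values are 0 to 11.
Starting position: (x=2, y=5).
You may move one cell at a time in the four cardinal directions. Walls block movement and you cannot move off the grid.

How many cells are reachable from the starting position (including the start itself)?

Answer: Reachable cells: 43

Derivation:
BFS flood-fill from (x=2, y=5):
  Distance 0: (x=2, y=5)
  Distance 1: (x=2, y=4), (x=1, y=5), (x=3, y=5), (x=2, y=6)
  Distance 2: (x=2, y=3), (x=1, y=4), (x=3, y=4), (x=1, y=6), (x=3, y=6), (x=2, y=7)
  Distance 3: (x=2, y=2), (x=3, y=3), (x=0, y=4), (x=1, y=7), (x=3, y=7), (x=2, y=8)
  Distance 4: (x=2, y=1), (x=1, y=2), (x=3, y=2), (x=0, y=7), (x=1, y=8), (x=3, y=8), (x=2, y=9)
  Distance 5: (x=2, y=0), (x=1, y=1), (x=3, y=1), (x=0, y=2), (x=0, y=8), (x=3, y=9), (x=2, y=10)
  Distance 6: (x=1, y=0), (x=3, y=0), (x=0, y=1), (x=0, y=9), (x=1, y=10), (x=3, y=10), (x=2, y=11)
  Distance 7: (x=0, y=0), (x=0, y=10), (x=1, y=11), (x=3, y=11)
  Distance 8: (x=0, y=11)
Total reachable: 43 (grid has 43 open cells total)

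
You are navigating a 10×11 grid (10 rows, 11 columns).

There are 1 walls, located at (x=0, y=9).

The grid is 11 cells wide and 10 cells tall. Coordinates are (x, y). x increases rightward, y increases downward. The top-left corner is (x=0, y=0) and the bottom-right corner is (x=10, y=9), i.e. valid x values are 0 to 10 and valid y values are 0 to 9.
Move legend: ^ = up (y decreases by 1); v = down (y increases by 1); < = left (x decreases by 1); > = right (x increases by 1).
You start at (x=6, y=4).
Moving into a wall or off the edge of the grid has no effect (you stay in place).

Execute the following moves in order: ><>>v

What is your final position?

Start: (x=6, y=4)
  > (right): (x=6, y=4) -> (x=7, y=4)
  < (left): (x=7, y=4) -> (x=6, y=4)
  > (right): (x=6, y=4) -> (x=7, y=4)
  > (right): (x=7, y=4) -> (x=8, y=4)
  v (down): (x=8, y=4) -> (x=8, y=5)
Final: (x=8, y=5)

Answer: Final position: (x=8, y=5)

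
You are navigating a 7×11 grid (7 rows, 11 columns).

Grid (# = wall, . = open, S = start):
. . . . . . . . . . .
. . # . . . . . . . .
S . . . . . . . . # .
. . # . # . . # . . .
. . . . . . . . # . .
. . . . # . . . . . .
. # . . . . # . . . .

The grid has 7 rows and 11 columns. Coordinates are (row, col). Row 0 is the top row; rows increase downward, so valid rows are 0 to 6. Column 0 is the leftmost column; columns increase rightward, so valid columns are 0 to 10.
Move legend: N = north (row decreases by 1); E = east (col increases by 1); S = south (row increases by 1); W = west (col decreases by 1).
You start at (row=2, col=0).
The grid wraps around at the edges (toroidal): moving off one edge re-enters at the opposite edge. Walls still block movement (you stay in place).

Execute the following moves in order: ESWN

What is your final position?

Answer: Final position: (row=2, col=0)

Derivation:
Start: (row=2, col=0)
  E (east): (row=2, col=0) -> (row=2, col=1)
  S (south): (row=2, col=1) -> (row=3, col=1)
  W (west): (row=3, col=1) -> (row=3, col=0)
  N (north): (row=3, col=0) -> (row=2, col=0)
Final: (row=2, col=0)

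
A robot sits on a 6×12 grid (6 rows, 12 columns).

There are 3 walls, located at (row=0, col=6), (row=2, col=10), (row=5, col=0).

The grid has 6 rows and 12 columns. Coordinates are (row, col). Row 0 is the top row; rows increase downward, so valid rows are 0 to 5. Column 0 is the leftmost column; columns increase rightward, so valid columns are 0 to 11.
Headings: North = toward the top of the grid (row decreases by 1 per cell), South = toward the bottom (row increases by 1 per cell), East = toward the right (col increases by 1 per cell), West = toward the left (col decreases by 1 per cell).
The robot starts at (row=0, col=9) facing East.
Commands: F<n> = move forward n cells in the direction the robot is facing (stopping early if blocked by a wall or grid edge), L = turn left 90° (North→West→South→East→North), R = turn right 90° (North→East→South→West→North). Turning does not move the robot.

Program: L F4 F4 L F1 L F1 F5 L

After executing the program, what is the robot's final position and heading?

Start: (row=0, col=9), facing East
  L: turn left, now facing North
  F4: move forward 0/4 (blocked), now at (row=0, col=9)
  F4: move forward 0/4 (blocked), now at (row=0, col=9)
  L: turn left, now facing West
  F1: move forward 1, now at (row=0, col=8)
  L: turn left, now facing South
  F1: move forward 1, now at (row=1, col=8)
  F5: move forward 4/5 (blocked), now at (row=5, col=8)
  L: turn left, now facing East
Final: (row=5, col=8), facing East

Answer: Final position: (row=5, col=8), facing East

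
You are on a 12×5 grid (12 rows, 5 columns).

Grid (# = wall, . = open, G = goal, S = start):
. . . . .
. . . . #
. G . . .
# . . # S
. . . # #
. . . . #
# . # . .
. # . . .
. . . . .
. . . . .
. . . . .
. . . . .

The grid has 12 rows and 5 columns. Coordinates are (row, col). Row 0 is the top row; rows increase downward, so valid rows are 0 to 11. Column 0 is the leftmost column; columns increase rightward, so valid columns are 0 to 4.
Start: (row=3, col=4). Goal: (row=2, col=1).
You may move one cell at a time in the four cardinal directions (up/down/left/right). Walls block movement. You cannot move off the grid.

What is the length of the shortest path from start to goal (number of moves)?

Answer: Shortest path length: 4

Derivation:
BFS from (row=3, col=4) until reaching (row=2, col=1):
  Distance 0: (row=3, col=4)
  Distance 1: (row=2, col=4)
  Distance 2: (row=2, col=3)
  Distance 3: (row=1, col=3), (row=2, col=2)
  Distance 4: (row=0, col=3), (row=1, col=2), (row=2, col=1), (row=3, col=2)  <- goal reached here
One shortest path (4 moves): (row=3, col=4) -> (row=2, col=4) -> (row=2, col=3) -> (row=2, col=2) -> (row=2, col=1)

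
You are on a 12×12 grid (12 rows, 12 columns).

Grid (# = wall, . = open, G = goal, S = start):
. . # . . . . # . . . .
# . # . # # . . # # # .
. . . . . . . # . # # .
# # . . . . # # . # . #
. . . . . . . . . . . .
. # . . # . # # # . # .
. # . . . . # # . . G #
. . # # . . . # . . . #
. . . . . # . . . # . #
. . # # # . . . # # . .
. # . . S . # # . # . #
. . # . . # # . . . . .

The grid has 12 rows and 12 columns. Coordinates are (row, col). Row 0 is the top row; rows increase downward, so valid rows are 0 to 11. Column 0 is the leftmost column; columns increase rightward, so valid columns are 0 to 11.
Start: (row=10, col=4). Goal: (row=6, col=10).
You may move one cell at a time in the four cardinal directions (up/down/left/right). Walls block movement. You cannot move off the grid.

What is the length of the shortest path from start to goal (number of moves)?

BFS from (row=10, col=4) until reaching (row=6, col=10):
  Distance 0: (row=10, col=4)
  Distance 1: (row=10, col=3), (row=10, col=5), (row=11, col=4)
  Distance 2: (row=9, col=5), (row=10, col=2), (row=11, col=3)
  Distance 3: (row=9, col=6)
  Distance 4: (row=8, col=6), (row=9, col=7)
  Distance 5: (row=7, col=6), (row=8, col=7)
  Distance 6: (row=7, col=5), (row=8, col=8)
  Distance 7: (row=6, col=5), (row=7, col=4), (row=7, col=8)
  Distance 8: (row=5, col=5), (row=6, col=4), (row=6, col=8), (row=7, col=9), (row=8, col=4)
  Distance 9: (row=4, col=5), (row=6, col=3), (row=6, col=9), (row=7, col=10), (row=8, col=3)
  Distance 10: (row=3, col=5), (row=4, col=4), (row=4, col=6), (row=5, col=3), (row=5, col=9), (row=6, col=2), (row=6, col=10), (row=8, col=2), (row=8, col=10)  <- goal reached here
One shortest path (10 moves): (row=10, col=4) -> (row=10, col=5) -> (row=9, col=5) -> (row=9, col=6) -> (row=9, col=7) -> (row=8, col=7) -> (row=8, col=8) -> (row=7, col=8) -> (row=7, col=9) -> (row=7, col=10) -> (row=6, col=10)

Answer: Shortest path length: 10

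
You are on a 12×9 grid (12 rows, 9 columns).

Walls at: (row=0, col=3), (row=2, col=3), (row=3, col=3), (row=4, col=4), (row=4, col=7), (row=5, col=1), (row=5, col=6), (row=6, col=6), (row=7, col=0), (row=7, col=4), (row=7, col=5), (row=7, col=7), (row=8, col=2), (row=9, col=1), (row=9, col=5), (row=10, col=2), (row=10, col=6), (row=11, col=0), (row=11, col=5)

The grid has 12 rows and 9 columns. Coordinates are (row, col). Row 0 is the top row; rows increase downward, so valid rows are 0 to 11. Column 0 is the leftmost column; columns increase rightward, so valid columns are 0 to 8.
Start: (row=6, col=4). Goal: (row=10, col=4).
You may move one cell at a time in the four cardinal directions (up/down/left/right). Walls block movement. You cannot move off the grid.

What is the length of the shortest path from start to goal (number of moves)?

BFS from (row=6, col=4) until reaching (row=10, col=4):
  Distance 0: (row=6, col=4)
  Distance 1: (row=5, col=4), (row=6, col=3), (row=6, col=5)
  Distance 2: (row=5, col=3), (row=5, col=5), (row=6, col=2), (row=7, col=3)
  Distance 3: (row=4, col=3), (row=4, col=5), (row=5, col=2), (row=6, col=1), (row=7, col=2), (row=8, col=3)
  Distance 4: (row=3, col=5), (row=4, col=2), (row=4, col=6), (row=6, col=0), (row=7, col=1), (row=8, col=4), (row=9, col=3)
  Distance 5: (row=2, col=5), (row=3, col=2), (row=3, col=4), (row=3, col=6), (row=4, col=1), (row=5, col=0), (row=8, col=1), (row=8, col=5), (row=9, col=2), (row=9, col=4), (row=10, col=3)
  Distance 6: (row=1, col=5), (row=2, col=2), (row=2, col=4), (row=2, col=6), (row=3, col=1), (row=3, col=7), (row=4, col=0), (row=8, col=0), (row=8, col=6), (row=10, col=4), (row=11, col=3)  <- goal reached here
One shortest path (6 moves): (row=6, col=4) -> (row=6, col=3) -> (row=7, col=3) -> (row=8, col=3) -> (row=8, col=4) -> (row=9, col=4) -> (row=10, col=4)

Answer: Shortest path length: 6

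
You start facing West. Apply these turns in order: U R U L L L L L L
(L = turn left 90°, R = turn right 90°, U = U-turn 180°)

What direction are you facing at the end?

Answer: Final heading: South

Derivation:
Start: West
  U (U-turn (180°)) -> East
  R (right (90° clockwise)) -> South
  U (U-turn (180°)) -> North
  L (left (90° counter-clockwise)) -> West
  L (left (90° counter-clockwise)) -> South
  L (left (90° counter-clockwise)) -> East
  L (left (90° counter-clockwise)) -> North
  L (left (90° counter-clockwise)) -> West
  L (left (90° counter-clockwise)) -> South
Final: South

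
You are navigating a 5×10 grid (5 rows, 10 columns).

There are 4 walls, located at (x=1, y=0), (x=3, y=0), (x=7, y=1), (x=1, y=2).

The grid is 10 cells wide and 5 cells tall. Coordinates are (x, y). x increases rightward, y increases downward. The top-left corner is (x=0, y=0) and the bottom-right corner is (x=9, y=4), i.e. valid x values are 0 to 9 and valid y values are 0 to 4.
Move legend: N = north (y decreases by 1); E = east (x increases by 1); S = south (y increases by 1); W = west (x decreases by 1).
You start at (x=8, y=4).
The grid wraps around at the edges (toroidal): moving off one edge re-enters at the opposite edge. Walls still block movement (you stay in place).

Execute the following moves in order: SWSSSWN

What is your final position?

Answer: Final position: (x=6, y=4)

Derivation:
Start: (x=8, y=4)
  S (south): (x=8, y=4) -> (x=8, y=0)
  W (west): (x=8, y=0) -> (x=7, y=0)
  [×3]S (south): blocked, stay at (x=7, y=0)
  W (west): (x=7, y=0) -> (x=6, y=0)
  N (north): (x=6, y=0) -> (x=6, y=4)
Final: (x=6, y=4)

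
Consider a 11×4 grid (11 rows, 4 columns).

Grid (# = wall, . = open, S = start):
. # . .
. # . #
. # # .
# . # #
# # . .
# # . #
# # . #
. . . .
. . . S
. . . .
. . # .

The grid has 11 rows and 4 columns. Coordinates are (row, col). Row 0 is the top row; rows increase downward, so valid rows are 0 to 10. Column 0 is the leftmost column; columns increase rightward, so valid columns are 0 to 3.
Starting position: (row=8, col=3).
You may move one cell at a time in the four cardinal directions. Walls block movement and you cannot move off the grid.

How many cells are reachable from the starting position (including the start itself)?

BFS flood-fill from (row=8, col=3):
  Distance 0: (row=8, col=3)
  Distance 1: (row=7, col=3), (row=8, col=2), (row=9, col=3)
  Distance 2: (row=7, col=2), (row=8, col=1), (row=9, col=2), (row=10, col=3)
  Distance 3: (row=6, col=2), (row=7, col=1), (row=8, col=0), (row=9, col=1)
  Distance 4: (row=5, col=2), (row=7, col=0), (row=9, col=0), (row=10, col=1)
  Distance 5: (row=4, col=2), (row=10, col=0)
  Distance 6: (row=4, col=3)
Total reachable: 19 (grid has 27 open cells total)

Answer: Reachable cells: 19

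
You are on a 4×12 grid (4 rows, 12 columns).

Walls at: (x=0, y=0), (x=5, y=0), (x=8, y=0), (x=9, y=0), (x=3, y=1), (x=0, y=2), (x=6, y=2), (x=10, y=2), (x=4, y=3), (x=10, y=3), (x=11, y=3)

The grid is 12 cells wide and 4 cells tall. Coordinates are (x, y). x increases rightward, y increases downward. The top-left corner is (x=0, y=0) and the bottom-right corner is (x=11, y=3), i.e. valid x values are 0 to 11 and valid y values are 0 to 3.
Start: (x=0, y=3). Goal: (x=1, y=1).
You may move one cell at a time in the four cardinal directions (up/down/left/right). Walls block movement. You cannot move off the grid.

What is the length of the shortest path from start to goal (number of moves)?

Answer: Shortest path length: 3

Derivation:
BFS from (x=0, y=3) until reaching (x=1, y=1):
  Distance 0: (x=0, y=3)
  Distance 1: (x=1, y=3)
  Distance 2: (x=1, y=2), (x=2, y=3)
  Distance 3: (x=1, y=1), (x=2, y=2), (x=3, y=3)  <- goal reached here
One shortest path (3 moves): (x=0, y=3) -> (x=1, y=3) -> (x=1, y=2) -> (x=1, y=1)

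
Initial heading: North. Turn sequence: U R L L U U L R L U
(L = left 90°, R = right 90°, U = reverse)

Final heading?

Start: North
  U (U-turn (180°)) -> South
  R (right (90° clockwise)) -> West
  L (left (90° counter-clockwise)) -> South
  L (left (90° counter-clockwise)) -> East
  U (U-turn (180°)) -> West
  U (U-turn (180°)) -> East
  L (left (90° counter-clockwise)) -> North
  R (right (90° clockwise)) -> East
  L (left (90° counter-clockwise)) -> North
  U (U-turn (180°)) -> South
Final: South

Answer: Final heading: South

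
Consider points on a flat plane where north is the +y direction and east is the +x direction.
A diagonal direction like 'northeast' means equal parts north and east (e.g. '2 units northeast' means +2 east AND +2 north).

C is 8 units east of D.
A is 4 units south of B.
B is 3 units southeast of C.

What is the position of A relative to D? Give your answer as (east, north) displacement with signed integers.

Place D at the origin (east=0, north=0).
  C is 8 units east of D: delta (east=+8, north=+0); C at (east=8, north=0).
  B is 3 units southeast of C: delta (east=+3, north=-3); B at (east=11, north=-3).
  A is 4 units south of B: delta (east=+0, north=-4); A at (east=11, north=-7).
Therefore A relative to D: (east=11, north=-7).

Answer: A is at (east=11, north=-7) relative to D.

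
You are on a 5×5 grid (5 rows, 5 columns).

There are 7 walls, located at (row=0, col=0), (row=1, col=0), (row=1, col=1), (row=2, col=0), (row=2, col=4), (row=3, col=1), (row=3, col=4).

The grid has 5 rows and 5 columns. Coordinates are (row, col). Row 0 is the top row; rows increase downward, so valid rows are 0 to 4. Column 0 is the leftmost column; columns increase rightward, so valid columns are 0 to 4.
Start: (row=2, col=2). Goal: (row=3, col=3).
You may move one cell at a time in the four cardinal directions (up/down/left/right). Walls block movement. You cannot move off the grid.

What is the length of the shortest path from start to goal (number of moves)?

Answer: Shortest path length: 2

Derivation:
BFS from (row=2, col=2) until reaching (row=3, col=3):
  Distance 0: (row=2, col=2)
  Distance 1: (row=1, col=2), (row=2, col=1), (row=2, col=3), (row=3, col=2)
  Distance 2: (row=0, col=2), (row=1, col=3), (row=3, col=3), (row=4, col=2)  <- goal reached here
One shortest path (2 moves): (row=2, col=2) -> (row=2, col=3) -> (row=3, col=3)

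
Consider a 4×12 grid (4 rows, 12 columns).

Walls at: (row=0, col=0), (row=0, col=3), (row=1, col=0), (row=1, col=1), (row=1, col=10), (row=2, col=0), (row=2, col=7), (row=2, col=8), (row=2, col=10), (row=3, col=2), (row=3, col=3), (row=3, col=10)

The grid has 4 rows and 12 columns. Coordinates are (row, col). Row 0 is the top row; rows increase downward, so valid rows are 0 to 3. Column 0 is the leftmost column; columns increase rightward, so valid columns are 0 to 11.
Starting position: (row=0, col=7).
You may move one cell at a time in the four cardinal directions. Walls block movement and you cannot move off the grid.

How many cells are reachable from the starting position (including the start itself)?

Answer: Reachable cells: 36

Derivation:
BFS flood-fill from (row=0, col=7):
  Distance 0: (row=0, col=7)
  Distance 1: (row=0, col=6), (row=0, col=8), (row=1, col=7)
  Distance 2: (row=0, col=5), (row=0, col=9), (row=1, col=6), (row=1, col=8)
  Distance 3: (row=0, col=4), (row=0, col=10), (row=1, col=5), (row=1, col=9), (row=2, col=6)
  Distance 4: (row=0, col=11), (row=1, col=4), (row=2, col=5), (row=2, col=9), (row=3, col=6)
  Distance 5: (row=1, col=3), (row=1, col=11), (row=2, col=4), (row=3, col=5), (row=3, col=7), (row=3, col=9)
  Distance 6: (row=1, col=2), (row=2, col=3), (row=2, col=11), (row=3, col=4), (row=3, col=8)
  Distance 7: (row=0, col=2), (row=2, col=2), (row=3, col=11)
  Distance 8: (row=0, col=1), (row=2, col=1)
  Distance 9: (row=3, col=1)
  Distance 10: (row=3, col=0)
Total reachable: 36 (grid has 36 open cells total)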